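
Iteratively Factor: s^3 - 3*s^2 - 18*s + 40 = (s - 2)*(s^2 - s - 20) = (s - 2)*(s + 4)*(s - 5)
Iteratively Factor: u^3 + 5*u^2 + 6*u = (u)*(u^2 + 5*u + 6) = u*(u + 3)*(u + 2)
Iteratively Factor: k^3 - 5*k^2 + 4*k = (k)*(k^2 - 5*k + 4) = k*(k - 1)*(k - 4)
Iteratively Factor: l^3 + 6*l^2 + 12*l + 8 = (l + 2)*(l^2 + 4*l + 4) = (l + 2)^2*(l + 2)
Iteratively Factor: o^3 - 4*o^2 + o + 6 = (o - 3)*(o^2 - o - 2) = (o - 3)*(o - 2)*(o + 1)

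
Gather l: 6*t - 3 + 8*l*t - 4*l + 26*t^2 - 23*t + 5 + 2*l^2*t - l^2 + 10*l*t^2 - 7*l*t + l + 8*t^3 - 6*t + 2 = l^2*(2*t - 1) + l*(10*t^2 + t - 3) + 8*t^3 + 26*t^2 - 23*t + 4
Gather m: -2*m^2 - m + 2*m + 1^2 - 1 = -2*m^2 + m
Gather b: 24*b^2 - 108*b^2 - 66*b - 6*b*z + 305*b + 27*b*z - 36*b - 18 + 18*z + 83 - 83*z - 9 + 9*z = -84*b^2 + b*(21*z + 203) - 56*z + 56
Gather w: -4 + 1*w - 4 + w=2*w - 8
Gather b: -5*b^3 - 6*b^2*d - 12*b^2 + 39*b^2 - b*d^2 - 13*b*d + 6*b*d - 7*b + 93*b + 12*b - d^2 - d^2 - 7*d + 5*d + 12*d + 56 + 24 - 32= -5*b^3 + b^2*(27 - 6*d) + b*(-d^2 - 7*d + 98) - 2*d^2 + 10*d + 48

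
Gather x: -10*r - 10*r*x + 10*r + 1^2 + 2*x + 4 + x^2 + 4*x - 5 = x^2 + x*(6 - 10*r)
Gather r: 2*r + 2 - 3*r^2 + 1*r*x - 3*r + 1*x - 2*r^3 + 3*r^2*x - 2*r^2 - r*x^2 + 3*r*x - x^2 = -2*r^3 + r^2*(3*x - 5) + r*(-x^2 + 4*x - 1) - x^2 + x + 2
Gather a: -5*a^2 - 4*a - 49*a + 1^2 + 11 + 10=-5*a^2 - 53*a + 22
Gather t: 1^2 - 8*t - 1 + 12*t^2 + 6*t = 12*t^2 - 2*t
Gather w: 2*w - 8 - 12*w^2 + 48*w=-12*w^2 + 50*w - 8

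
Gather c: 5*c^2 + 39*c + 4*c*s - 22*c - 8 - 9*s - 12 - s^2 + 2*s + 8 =5*c^2 + c*(4*s + 17) - s^2 - 7*s - 12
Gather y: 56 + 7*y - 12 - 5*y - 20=2*y + 24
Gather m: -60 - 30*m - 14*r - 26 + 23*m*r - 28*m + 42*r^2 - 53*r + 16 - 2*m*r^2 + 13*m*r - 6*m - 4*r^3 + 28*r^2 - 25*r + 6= m*(-2*r^2 + 36*r - 64) - 4*r^3 + 70*r^2 - 92*r - 64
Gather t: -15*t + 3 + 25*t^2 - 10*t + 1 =25*t^2 - 25*t + 4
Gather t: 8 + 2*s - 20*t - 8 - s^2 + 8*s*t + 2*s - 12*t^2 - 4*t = -s^2 + 4*s - 12*t^2 + t*(8*s - 24)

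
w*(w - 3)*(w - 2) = w^3 - 5*w^2 + 6*w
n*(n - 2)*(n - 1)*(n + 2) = n^4 - n^3 - 4*n^2 + 4*n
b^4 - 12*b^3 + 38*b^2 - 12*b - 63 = (b - 7)*(b - 3)^2*(b + 1)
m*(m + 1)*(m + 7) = m^3 + 8*m^2 + 7*m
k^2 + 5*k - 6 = (k - 1)*(k + 6)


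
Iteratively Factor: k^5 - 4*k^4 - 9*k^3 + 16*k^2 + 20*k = (k - 5)*(k^4 + k^3 - 4*k^2 - 4*k) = (k - 5)*(k + 2)*(k^3 - k^2 - 2*k) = (k - 5)*(k - 2)*(k + 2)*(k^2 + k) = (k - 5)*(k - 2)*(k + 1)*(k + 2)*(k)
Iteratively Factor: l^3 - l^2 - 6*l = (l)*(l^2 - l - 6) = l*(l - 3)*(l + 2)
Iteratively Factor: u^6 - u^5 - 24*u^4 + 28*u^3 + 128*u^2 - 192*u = (u)*(u^5 - u^4 - 24*u^3 + 28*u^2 + 128*u - 192) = u*(u - 4)*(u^4 + 3*u^3 - 12*u^2 - 20*u + 48) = u*(u - 4)*(u + 4)*(u^3 - u^2 - 8*u + 12) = u*(u - 4)*(u - 2)*(u + 4)*(u^2 + u - 6) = u*(u - 4)*(u - 2)^2*(u + 4)*(u + 3)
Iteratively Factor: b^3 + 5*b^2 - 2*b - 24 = (b - 2)*(b^2 + 7*b + 12) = (b - 2)*(b + 4)*(b + 3)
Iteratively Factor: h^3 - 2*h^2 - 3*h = (h)*(h^2 - 2*h - 3) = h*(h - 3)*(h + 1)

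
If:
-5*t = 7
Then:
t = -7/5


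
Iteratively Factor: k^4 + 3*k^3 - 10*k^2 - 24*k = (k + 4)*(k^3 - k^2 - 6*k) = (k - 3)*(k + 4)*(k^2 + 2*k) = k*(k - 3)*(k + 4)*(k + 2)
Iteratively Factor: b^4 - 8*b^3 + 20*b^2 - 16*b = (b - 4)*(b^3 - 4*b^2 + 4*b) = b*(b - 4)*(b^2 - 4*b + 4) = b*(b - 4)*(b - 2)*(b - 2)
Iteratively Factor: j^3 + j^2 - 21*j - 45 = (j + 3)*(j^2 - 2*j - 15) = (j - 5)*(j + 3)*(j + 3)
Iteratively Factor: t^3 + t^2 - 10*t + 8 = (t - 1)*(t^2 + 2*t - 8) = (t - 2)*(t - 1)*(t + 4)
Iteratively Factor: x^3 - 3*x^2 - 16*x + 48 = (x - 4)*(x^2 + x - 12) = (x - 4)*(x - 3)*(x + 4)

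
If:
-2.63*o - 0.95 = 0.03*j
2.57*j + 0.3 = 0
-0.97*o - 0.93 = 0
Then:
No Solution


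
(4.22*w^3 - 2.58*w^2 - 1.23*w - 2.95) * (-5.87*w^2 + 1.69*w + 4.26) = -24.7714*w^5 + 22.2764*w^4 + 20.8371*w^3 + 4.247*w^2 - 10.2253*w - 12.567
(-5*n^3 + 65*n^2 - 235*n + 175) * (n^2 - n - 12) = -5*n^5 + 70*n^4 - 240*n^3 - 370*n^2 + 2645*n - 2100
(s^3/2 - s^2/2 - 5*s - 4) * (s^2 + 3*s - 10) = s^5/2 + s^4 - 23*s^3/2 - 14*s^2 + 38*s + 40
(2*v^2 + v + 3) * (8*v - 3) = 16*v^3 + 2*v^2 + 21*v - 9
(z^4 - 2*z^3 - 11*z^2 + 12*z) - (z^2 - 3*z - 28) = z^4 - 2*z^3 - 12*z^2 + 15*z + 28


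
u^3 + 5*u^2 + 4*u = u*(u + 1)*(u + 4)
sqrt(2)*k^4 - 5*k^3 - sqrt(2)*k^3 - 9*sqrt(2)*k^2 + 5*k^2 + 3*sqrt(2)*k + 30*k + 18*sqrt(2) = (k - 3)*(k + 2)*(k - 3*sqrt(2))*(sqrt(2)*k + 1)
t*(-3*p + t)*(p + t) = -3*p^2*t - 2*p*t^2 + t^3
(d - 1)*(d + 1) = d^2 - 1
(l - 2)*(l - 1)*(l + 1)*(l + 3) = l^4 + l^3 - 7*l^2 - l + 6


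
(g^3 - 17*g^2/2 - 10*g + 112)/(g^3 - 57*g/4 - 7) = 2*(g - 8)/(2*g + 1)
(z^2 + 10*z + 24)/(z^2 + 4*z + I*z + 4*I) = (z + 6)/(z + I)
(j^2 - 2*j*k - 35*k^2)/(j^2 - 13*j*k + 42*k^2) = (j + 5*k)/(j - 6*k)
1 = 1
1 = 1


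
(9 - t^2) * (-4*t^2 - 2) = 4*t^4 - 34*t^2 - 18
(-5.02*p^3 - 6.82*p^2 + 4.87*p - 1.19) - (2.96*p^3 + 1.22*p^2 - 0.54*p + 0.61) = -7.98*p^3 - 8.04*p^2 + 5.41*p - 1.8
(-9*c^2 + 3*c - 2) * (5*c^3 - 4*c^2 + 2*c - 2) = -45*c^5 + 51*c^4 - 40*c^3 + 32*c^2 - 10*c + 4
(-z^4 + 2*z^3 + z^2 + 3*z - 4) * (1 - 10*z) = 10*z^5 - 21*z^4 - 8*z^3 - 29*z^2 + 43*z - 4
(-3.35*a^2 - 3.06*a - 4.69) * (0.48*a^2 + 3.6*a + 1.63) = -1.608*a^4 - 13.5288*a^3 - 18.7277*a^2 - 21.8718*a - 7.6447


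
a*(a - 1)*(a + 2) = a^3 + a^2 - 2*a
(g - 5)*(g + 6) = g^2 + g - 30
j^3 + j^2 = j^2*(j + 1)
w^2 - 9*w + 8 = (w - 8)*(w - 1)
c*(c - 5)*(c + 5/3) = c^3 - 10*c^2/3 - 25*c/3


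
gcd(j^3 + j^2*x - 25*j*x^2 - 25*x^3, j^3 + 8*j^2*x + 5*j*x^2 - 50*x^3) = j + 5*x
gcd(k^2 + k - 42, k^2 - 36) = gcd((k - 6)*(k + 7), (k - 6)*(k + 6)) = k - 6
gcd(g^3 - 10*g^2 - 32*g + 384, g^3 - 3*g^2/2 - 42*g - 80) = g - 8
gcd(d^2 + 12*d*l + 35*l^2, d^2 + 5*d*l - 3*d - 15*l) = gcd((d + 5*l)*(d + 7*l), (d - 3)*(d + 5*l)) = d + 5*l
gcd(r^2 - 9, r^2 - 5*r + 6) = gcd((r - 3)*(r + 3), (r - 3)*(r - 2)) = r - 3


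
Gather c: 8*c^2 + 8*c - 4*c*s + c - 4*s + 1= 8*c^2 + c*(9 - 4*s) - 4*s + 1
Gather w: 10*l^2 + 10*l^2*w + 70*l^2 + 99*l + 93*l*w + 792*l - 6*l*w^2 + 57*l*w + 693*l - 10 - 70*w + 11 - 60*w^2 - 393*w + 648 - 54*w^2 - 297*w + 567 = 80*l^2 + 1584*l + w^2*(-6*l - 114) + w*(10*l^2 + 150*l - 760) + 1216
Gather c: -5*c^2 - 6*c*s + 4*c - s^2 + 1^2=-5*c^2 + c*(4 - 6*s) - s^2 + 1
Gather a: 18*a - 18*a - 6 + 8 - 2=0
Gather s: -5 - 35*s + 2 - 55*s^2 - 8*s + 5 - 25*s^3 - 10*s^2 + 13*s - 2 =-25*s^3 - 65*s^2 - 30*s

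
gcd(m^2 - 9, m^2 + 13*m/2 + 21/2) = m + 3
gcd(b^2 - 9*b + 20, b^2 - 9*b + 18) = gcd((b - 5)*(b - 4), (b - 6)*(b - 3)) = 1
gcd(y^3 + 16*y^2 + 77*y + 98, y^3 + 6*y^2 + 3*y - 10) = y + 2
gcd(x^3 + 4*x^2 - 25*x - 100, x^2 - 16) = x + 4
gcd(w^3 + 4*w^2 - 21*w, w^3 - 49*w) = w^2 + 7*w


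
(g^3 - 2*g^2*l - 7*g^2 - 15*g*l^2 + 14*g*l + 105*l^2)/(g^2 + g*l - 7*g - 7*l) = (g^2 - 2*g*l - 15*l^2)/(g + l)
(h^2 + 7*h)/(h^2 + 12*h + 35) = h/(h + 5)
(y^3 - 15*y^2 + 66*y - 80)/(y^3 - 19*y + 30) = (y^2 - 13*y + 40)/(y^2 + 2*y - 15)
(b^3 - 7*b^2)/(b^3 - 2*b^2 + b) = b*(b - 7)/(b^2 - 2*b + 1)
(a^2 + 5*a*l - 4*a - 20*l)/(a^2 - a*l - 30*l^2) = (a - 4)/(a - 6*l)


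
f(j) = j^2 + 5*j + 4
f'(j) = 2*j + 5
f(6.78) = 83.87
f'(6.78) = 18.56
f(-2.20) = -2.16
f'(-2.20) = 0.60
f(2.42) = 21.96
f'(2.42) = 9.84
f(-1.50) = -1.25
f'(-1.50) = 2.00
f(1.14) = 11.00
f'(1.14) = 7.28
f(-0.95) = 0.15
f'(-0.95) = 3.10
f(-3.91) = -0.26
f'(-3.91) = -2.82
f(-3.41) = -1.42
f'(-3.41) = -1.82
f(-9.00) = 40.00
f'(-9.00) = -13.00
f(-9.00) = 40.00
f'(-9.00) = -13.00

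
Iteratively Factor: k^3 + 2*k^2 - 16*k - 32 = (k + 2)*(k^2 - 16) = (k + 2)*(k + 4)*(k - 4)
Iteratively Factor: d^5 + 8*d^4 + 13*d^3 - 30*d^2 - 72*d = (d)*(d^4 + 8*d^3 + 13*d^2 - 30*d - 72) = d*(d + 3)*(d^3 + 5*d^2 - 2*d - 24) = d*(d - 2)*(d + 3)*(d^2 + 7*d + 12) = d*(d - 2)*(d + 3)*(d + 4)*(d + 3)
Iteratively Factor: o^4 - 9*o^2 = (o + 3)*(o^3 - 3*o^2) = o*(o + 3)*(o^2 - 3*o) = o*(o - 3)*(o + 3)*(o)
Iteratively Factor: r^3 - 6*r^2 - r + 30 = (r + 2)*(r^2 - 8*r + 15) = (r - 5)*(r + 2)*(r - 3)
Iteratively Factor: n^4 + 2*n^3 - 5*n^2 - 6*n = (n - 2)*(n^3 + 4*n^2 + 3*n) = (n - 2)*(n + 1)*(n^2 + 3*n) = (n - 2)*(n + 1)*(n + 3)*(n)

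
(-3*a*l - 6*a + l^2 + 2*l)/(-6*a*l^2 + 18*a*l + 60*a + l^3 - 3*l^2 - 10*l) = (3*a - l)/(6*a*l - 30*a - l^2 + 5*l)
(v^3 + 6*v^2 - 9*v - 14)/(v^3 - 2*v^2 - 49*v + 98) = (v + 1)/(v - 7)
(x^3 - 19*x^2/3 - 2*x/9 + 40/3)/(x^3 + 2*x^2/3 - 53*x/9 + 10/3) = (3*x^2 - 14*x - 24)/(3*x^2 + 7*x - 6)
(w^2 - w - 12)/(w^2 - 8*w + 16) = (w + 3)/(w - 4)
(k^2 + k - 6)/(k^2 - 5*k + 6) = (k + 3)/(k - 3)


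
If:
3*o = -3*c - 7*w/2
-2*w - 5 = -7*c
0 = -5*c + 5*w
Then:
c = 1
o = -13/6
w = 1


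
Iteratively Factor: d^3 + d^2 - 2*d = (d - 1)*(d^2 + 2*d) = d*(d - 1)*(d + 2)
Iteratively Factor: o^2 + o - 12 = (o - 3)*(o + 4)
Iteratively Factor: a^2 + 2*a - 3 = (a + 3)*(a - 1)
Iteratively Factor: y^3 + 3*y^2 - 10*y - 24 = (y - 3)*(y^2 + 6*y + 8) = (y - 3)*(y + 2)*(y + 4)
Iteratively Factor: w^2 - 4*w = (w)*(w - 4)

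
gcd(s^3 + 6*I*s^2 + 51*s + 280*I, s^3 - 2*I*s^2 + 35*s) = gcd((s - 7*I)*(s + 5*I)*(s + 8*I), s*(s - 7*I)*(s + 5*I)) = s^2 - 2*I*s + 35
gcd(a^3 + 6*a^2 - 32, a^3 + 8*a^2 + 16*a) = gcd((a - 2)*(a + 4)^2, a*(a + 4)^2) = a^2 + 8*a + 16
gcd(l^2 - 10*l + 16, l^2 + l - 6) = l - 2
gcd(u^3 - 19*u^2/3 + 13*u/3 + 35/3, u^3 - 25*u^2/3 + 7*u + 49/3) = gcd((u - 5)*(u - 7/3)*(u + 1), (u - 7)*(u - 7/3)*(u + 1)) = u^2 - 4*u/3 - 7/3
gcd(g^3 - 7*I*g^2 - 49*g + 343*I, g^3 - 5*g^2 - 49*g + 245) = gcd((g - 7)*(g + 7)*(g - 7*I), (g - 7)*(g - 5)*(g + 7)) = g^2 - 49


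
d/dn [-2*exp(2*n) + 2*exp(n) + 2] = (2 - 4*exp(n))*exp(n)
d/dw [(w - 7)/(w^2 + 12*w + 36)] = (20 - w)/(w^3 + 18*w^2 + 108*w + 216)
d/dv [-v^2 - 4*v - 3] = -2*v - 4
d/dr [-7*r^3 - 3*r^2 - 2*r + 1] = -21*r^2 - 6*r - 2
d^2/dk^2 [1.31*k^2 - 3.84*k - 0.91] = 2.62000000000000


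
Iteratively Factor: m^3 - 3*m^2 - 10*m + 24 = (m - 2)*(m^2 - m - 12) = (m - 4)*(m - 2)*(m + 3)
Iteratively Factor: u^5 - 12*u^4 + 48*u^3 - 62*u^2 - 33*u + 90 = (u - 3)*(u^4 - 9*u^3 + 21*u^2 + u - 30) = (u - 3)^2*(u^3 - 6*u^2 + 3*u + 10) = (u - 5)*(u - 3)^2*(u^2 - u - 2) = (u - 5)*(u - 3)^2*(u + 1)*(u - 2)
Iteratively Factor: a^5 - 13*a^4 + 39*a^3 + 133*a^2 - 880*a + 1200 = (a - 5)*(a^4 - 8*a^3 - a^2 + 128*a - 240) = (a - 5)^2*(a^3 - 3*a^2 - 16*a + 48) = (a - 5)^2*(a - 4)*(a^2 + a - 12) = (a - 5)^2*(a - 4)*(a + 4)*(a - 3)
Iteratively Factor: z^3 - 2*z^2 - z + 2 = (z + 1)*(z^2 - 3*z + 2) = (z - 1)*(z + 1)*(z - 2)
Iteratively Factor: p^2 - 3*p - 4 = (p + 1)*(p - 4)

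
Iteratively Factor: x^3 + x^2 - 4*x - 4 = (x + 2)*(x^2 - x - 2) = (x - 2)*(x + 2)*(x + 1)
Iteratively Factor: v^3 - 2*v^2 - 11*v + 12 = (v - 1)*(v^2 - v - 12) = (v - 4)*(v - 1)*(v + 3)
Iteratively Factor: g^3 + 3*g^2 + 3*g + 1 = (g + 1)*(g^2 + 2*g + 1) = (g + 1)^2*(g + 1)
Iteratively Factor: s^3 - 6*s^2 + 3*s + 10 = (s - 5)*(s^2 - s - 2) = (s - 5)*(s + 1)*(s - 2)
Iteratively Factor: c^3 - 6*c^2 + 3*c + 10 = (c + 1)*(c^2 - 7*c + 10) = (c - 2)*(c + 1)*(c - 5)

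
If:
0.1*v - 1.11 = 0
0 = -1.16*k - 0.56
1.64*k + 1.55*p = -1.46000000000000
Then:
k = -0.48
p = -0.43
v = 11.10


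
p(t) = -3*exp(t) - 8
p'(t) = -3*exp(t)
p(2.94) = -64.75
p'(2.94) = -56.75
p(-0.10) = -10.71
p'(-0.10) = -2.71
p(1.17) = -17.67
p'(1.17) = -9.67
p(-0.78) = -9.38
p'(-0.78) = -1.38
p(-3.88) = -8.06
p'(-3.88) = -0.06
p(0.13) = -11.42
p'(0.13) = -3.42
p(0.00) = -11.00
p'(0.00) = -3.00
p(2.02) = -30.61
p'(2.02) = -22.61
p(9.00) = -24317.25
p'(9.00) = -24309.25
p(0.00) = -11.00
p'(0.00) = -3.00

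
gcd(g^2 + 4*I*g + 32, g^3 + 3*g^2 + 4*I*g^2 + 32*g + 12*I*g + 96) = g^2 + 4*I*g + 32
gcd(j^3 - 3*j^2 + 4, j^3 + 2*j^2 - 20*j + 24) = j^2 - 4*j + 4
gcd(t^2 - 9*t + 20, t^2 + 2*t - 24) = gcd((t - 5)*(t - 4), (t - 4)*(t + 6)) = t - 4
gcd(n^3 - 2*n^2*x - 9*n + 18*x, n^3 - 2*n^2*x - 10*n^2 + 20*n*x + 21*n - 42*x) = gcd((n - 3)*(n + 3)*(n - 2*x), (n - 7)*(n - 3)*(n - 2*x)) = -n^2 + 2*n*x + 3*n - 6*x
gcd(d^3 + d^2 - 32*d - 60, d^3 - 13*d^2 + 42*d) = d - 6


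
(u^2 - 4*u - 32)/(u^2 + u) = (u^2 - 4*u - 32)/(u*(u + 1))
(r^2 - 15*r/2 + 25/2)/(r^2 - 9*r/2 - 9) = (-2*r^2 + 15*r - 25)/(-2*r^2 + 9*r + 18)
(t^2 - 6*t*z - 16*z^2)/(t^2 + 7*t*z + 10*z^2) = (t - 8*z)/(t + 5*z)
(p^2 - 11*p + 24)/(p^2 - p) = (p^2 - 11*p + 24)/(p*(p - 1))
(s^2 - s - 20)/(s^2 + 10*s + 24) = (s - 5)/(s + 6)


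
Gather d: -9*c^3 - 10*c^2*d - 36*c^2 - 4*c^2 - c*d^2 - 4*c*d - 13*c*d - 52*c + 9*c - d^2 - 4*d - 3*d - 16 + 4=-9*c^3 - 40*c^2 - 43*c + d^2*(-c - 1) + d*(-10*c^2 - 17*c - 7) - 12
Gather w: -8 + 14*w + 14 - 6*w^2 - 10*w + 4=-6*w^2 + 4*w + 10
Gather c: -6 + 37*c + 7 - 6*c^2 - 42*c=-6*c^2 - 5*c + 1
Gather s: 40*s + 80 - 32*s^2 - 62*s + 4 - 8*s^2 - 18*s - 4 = -40*s^2 - 40*s + 80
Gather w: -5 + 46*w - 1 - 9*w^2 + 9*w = -9*w^2 + 55*w - 6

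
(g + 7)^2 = g^2 + 14*g + 49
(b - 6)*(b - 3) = b^2 - 9*b + 18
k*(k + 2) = k^2 + 2*k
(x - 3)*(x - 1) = x^2 - 4*x + 3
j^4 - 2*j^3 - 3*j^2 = j^2*(j - 3)*(j + 1)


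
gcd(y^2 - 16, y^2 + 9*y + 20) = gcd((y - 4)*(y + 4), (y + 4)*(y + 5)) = y + 4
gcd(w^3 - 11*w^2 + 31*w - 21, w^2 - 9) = w - 3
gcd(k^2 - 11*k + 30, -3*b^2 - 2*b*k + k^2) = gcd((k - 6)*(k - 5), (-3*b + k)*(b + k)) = 1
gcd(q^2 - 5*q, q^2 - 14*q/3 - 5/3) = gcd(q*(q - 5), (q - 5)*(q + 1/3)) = q - 5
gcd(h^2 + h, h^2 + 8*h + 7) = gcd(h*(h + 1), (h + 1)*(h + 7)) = h + 1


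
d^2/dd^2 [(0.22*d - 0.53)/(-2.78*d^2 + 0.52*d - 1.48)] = (-(0.22*d - 0.53)*(5.56*d - 0.52)*(11.12*d - 1.04) + (3.6696*d - 3.1756)*(2.78*d^2 - 0.52*d + 1.48))/(2.78*d^2 - 0.52*d + 1.48)^3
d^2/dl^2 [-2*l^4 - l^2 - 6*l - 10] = -24*l^2 - 2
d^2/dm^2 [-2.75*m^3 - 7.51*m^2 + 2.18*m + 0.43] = -16.5*m - 15.02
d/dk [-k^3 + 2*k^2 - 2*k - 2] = -3*k^2 + 4*k - 2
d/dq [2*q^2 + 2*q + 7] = 4*q + 2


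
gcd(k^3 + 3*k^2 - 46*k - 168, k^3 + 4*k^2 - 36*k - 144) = k^2 + 10*k + 24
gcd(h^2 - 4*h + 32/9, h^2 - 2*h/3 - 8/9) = h - 4/3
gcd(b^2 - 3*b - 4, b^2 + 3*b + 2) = b + 1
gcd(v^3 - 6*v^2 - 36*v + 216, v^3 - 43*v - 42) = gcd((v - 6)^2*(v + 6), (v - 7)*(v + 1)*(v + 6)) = v + 6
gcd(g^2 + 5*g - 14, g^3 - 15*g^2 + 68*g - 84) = g - 2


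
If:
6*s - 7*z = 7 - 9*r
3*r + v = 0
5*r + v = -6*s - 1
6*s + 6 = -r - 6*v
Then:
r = 5/19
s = -29/114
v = -15/19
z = -117/133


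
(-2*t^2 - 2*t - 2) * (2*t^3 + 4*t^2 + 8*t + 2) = -4*t^5 - 12*t^4 - 28*t^3 - 28*t^2 - 20*t - 4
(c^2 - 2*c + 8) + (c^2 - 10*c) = 2*c^2 - 12*c + 8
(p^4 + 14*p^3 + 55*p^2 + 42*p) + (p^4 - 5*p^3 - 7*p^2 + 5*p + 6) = 2*p^4 + 9*p^3 + 48*p^2 + 47*p + 6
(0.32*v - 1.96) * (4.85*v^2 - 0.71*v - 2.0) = 1.552*v^3 - 9.7332*v^2 + 0.7516*v + 3.92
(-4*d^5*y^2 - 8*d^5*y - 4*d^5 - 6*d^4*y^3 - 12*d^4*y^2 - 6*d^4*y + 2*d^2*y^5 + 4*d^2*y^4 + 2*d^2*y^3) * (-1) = 4*d^5*y^2 + 8*d^5*y + 4*d^5 + 6*d^4*y^3 + 12*d^4*y^2 + 6*d^4*y - 2*d^2*y^5 - 4*d^2*y^4 - 2*d^2*y^3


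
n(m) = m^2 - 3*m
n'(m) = 2*m - 3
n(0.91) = -1.90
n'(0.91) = -1.18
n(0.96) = -1.96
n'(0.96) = -1.08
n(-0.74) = 2.77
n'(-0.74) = -4.48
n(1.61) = -2.24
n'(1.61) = 0.22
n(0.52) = -1.29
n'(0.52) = -1.96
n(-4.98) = 39.74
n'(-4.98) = -12.96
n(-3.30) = 20.79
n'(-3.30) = -9.60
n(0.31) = -0.83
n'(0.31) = -2.38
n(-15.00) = 270.00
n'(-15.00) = -33.00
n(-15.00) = 270.00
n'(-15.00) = -33.00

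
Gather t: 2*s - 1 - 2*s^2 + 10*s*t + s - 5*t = -2*s^2 + 3*s + t*(10*s - 5) - 1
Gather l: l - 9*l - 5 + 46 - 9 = 32 - 8*l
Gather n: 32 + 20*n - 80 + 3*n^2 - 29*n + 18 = 3*n^2 - 9*n - 30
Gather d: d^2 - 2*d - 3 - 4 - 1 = d^2 - 2*d - 8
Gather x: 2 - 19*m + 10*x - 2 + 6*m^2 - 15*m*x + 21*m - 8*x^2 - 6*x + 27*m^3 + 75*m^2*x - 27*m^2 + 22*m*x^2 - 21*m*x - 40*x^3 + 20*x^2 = 27*m^3 - 21*m^2 + 2*m - 40*x^3 + x^2*(22*m + 12) + x*(75*m^2 - 36*m + 4)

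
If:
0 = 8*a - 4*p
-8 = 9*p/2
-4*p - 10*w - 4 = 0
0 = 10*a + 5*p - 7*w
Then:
No Solution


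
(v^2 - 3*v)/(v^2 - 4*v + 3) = v/(v - 1)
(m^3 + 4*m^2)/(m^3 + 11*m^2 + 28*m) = m/(m + 7)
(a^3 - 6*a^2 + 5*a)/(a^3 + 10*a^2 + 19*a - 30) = a*(a - 5)/(a^2 + 11*a + 30)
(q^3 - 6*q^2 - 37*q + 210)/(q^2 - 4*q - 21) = (q^2 + q - 30)/(q + 3)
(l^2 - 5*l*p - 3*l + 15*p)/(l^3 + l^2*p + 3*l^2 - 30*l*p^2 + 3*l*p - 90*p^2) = (l - 3)/(l^2 + 6*l*p + 3*l + 18*p)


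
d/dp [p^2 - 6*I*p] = 2*p - 6*I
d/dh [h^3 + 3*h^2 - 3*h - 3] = 3*h^2 + 6*h - 3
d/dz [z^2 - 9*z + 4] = 2*z - 9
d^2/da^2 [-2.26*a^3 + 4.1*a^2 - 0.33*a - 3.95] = 8.2 - 13.56*a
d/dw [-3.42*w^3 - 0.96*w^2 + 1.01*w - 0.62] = -10.26*w^2 - 1.92*w + 1.01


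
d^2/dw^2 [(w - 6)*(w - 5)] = 2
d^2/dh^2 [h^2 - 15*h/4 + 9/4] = 2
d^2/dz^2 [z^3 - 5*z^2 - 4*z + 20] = 6*z - 10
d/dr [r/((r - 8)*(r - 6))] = (48 - r^2)/(r^4 - 28*r^3 + 292*r^2 - 1344*r + 2304)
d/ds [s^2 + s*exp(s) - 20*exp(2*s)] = s*exp(s) + 2*s - 40*exp(2*s) + exp(s)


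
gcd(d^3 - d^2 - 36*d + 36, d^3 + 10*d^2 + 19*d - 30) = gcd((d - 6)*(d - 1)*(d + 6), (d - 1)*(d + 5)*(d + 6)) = d^2 + 5*d - 6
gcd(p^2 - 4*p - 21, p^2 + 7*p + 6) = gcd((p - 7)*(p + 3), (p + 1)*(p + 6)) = 1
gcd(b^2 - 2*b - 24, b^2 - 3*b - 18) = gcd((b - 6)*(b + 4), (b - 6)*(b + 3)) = b - 6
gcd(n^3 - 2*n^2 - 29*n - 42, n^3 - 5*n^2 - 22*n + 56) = n - 7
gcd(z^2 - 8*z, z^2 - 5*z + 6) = 1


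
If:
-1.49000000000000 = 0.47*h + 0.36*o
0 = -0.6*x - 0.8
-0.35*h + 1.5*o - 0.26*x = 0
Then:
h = -2.54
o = -0.82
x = -1.33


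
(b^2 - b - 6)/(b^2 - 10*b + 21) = (b + 2)/(b - 7)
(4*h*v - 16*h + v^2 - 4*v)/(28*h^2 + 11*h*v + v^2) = (v - 4)/(7*h + v)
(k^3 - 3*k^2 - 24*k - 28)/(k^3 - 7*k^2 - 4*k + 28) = (k + 2)/(k - 2)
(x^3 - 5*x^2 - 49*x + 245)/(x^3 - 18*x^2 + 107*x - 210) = (x + 7)/(x - 6)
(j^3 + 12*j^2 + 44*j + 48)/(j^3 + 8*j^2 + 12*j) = (j + 4)/j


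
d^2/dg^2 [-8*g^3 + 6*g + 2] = -48*g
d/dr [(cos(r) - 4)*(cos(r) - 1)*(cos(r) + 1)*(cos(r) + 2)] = 2*(-2*cos(r)^3 + 3*cos(r)^2 + 9*cos(r) - 1)*sin(r)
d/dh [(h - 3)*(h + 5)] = 2*h + 2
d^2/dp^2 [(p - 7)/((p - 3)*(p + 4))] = 2*(p^3 - 21*p^2 + 15*p - 79)/(p^6 + 3*p^5 - 33*p^4 - 71*p^3 + 396*p^2 + 432*p - 1728)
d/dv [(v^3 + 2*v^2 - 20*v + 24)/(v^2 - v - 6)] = (v^4 - 2*v^3 - 72*v + 144)/(v^4 - 2*v^3 - 11*v^2 + 12*v + 36)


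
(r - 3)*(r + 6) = r^2 + 3*r - 18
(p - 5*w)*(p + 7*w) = p^2 + 2*p*w - 35*w^2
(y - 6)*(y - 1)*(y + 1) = y^3 - 6*y^2 - y + 6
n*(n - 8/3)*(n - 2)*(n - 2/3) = n^4 - 16*n^3/3 + 76*n^2/9 - 32*n/9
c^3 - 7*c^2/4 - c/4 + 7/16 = (c - 7/4)*(c - 1/2)*(c + 1/2)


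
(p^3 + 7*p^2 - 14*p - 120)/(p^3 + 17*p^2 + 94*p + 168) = (p^2 + p - 20)/(p^2 + 11*p + 28)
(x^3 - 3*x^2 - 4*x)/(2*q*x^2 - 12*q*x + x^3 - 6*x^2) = (x^2 - 3*x - 4)/(2*q*x - 12*q + x^2 - 6*x)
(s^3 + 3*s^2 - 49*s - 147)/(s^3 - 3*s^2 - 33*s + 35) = (s^2 + 10*s + 21)/(s^2 + 4*s - 5)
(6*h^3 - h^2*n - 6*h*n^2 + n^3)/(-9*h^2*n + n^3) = (-6*h^3 + h^2*n + 6*h*n^2 - n^3)/(n*(9*h^2 - n^2))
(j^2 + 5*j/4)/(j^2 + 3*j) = (j + 5/4)/(j + 3)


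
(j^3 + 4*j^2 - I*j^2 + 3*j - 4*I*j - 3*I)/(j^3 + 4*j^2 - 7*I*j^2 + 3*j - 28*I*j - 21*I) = (j - I)/(j - 7*I)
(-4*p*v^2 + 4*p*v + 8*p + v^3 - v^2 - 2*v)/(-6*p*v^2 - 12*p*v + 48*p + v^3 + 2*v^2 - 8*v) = (4*p*v + 4*p - v^2 - v)/(6*p*v + 24*p - v^2 - 4*v)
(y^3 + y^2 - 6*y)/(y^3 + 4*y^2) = (y^2 + y - 6)/(y*(y + 4))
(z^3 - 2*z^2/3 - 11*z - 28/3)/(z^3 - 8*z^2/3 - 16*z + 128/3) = (3*z^2 + 10*z + 7)/(3*z^2 + 4*z - 32)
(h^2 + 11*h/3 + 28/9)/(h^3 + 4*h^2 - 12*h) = (9*h^2 + 33*h + 28)/(9*h*(h^2 + 4*h - 12))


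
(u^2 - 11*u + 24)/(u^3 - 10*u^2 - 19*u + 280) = (u - 3)/(u^2 - 2*u - 35)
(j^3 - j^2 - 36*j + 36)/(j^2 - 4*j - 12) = (j^2 + 5*j - 6)/(j + 2)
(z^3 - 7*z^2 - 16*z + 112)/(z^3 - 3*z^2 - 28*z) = (z - 4)/z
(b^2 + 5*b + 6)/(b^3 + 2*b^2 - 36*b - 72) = (b + 3)/(b^2 - 36)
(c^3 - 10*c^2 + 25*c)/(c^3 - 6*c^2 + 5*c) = (c - 5)/(c - 1)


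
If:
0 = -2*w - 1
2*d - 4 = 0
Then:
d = 2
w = -1/2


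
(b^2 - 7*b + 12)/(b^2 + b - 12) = (b - 4)/(b + 4)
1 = 1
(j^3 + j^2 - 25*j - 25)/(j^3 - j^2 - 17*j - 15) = (j + 5)/(j + 3)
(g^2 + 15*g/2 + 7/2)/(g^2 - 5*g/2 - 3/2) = (g + 7)/(g - 3)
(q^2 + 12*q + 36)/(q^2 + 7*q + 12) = (q^2 + 12*q + 36)/(q^2 + 7*q + 12)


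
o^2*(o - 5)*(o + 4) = o^4 - o^3 - 20*o^2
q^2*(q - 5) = q^3 - 5*q^2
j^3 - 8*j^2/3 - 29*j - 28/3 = (j - 7)*(j + 1/3)*(j + 4)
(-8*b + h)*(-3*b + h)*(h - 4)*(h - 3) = 24*b^2*h^2 - 168*b^2*h + 288*b^2 - 11*b*h^3 + 77*b*h^2 - 132*b*h + h^4 - 7*h^3 + 12*h^2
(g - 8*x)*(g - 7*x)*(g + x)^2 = g^4 - 13*g^3*x + 27*g^2*x^2 + 97*g*x^3 + 56*x^4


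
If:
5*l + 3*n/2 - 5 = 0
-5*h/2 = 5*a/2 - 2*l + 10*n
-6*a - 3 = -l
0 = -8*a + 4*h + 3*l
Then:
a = -1879/5178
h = -6953/5178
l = 710/863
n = 510/863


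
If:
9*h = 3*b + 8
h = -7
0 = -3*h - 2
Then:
No Solution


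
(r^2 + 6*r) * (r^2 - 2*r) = r^4 + 4*r^3 - 12*r^2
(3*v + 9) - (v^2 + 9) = -v^2 + 3*v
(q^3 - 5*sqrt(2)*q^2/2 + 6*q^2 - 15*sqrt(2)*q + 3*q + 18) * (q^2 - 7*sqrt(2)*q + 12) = q^5 - 19*sqrt(2)*q^4/2 + 6*q^4 - 57*sqrt(2)*q^3 + 50*q^3 - 51*sqrt(2)*q^2 + 300*q^2 - 306*sqrt(2)*q + 36*q + 216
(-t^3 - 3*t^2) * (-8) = 8*t^3 + 24*t^2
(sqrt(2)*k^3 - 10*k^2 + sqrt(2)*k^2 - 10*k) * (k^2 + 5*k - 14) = sqrt(2)*k^5 - 10*k^4 + 6*sqrt(2)*k^4 - 60*k^3 - 9*sqrt(2)*k^3 - 14*sqrt(2)*k^2 + 90*k^2 + 140*k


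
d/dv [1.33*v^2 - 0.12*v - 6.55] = 2.66*v - 0.12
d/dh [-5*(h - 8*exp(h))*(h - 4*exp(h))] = 60*h*exp(h) - 10*h - 320*exp(2*h) + 60*exp(h)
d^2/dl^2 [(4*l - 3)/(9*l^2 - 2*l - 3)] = 2*((35 - 108*l)*(-9*l^2 + 2*l + 3) - 4*(4*l - 3)*(9*l - 1)^2)/(-9*l^2 + 2*l + 3)^3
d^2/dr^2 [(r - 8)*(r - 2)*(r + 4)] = 6*r - 12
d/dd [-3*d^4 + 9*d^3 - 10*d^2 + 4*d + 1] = -12*d^3 + 27*d^2 - 20*d + 4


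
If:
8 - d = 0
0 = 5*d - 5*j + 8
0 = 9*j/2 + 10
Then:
No Solution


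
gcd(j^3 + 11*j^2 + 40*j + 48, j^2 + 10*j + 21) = j + 3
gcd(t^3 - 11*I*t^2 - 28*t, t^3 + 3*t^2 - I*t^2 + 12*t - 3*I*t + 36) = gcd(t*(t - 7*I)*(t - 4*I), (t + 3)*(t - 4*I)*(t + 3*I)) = t - 4*I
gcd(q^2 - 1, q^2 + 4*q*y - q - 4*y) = q - 1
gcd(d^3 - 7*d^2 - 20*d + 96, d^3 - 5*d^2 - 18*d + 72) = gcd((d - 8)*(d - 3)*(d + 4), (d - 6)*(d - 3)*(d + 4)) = d^2 + d - 12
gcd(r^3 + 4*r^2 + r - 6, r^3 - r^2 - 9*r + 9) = r^2 + 2*r - 3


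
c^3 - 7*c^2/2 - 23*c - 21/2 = (c - 7)*(c + 1/2)*(c + 3)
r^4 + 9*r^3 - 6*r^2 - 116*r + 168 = (r - 2)^2*(r + 6)*(r + 7)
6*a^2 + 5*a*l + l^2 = (2*a + l)*(3*a + l)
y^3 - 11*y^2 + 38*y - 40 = (y - 5)*(y - 4)*(y - 2)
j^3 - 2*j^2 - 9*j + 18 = (j - 3)*(j - 2)*(j + 3)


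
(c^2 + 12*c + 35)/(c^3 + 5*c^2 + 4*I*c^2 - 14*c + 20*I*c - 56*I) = (c + 5)/(c^2 + c*(-2 + 4*I) - 8*I)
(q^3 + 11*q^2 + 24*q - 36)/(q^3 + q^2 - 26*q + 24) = (q + 6)/(q - 4)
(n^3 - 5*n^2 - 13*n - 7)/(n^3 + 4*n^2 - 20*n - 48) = (n^3 - 5*n^2 - 13*n - 7)/(n^3 + 4*n^2 - 20*n - 48)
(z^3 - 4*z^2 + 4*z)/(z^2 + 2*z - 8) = z*(z - 2)/(z + 4)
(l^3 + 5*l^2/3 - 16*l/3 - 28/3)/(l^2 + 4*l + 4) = l - 7/3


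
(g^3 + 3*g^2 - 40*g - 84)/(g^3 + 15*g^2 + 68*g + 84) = (g - 6)/(g + 6)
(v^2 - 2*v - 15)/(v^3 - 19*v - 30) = 1/(v + 2)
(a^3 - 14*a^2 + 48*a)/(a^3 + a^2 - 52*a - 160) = a*(a - 6)/(a^2 + 9*a + 20)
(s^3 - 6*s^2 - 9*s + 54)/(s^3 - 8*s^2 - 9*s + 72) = (s - 6)/(s - 8)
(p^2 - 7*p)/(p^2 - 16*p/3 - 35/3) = 3*p/(3*p + 5)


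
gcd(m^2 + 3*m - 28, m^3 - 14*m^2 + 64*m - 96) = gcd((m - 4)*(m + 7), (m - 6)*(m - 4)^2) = m - 4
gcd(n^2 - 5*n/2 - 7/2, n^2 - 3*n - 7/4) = n - 7/2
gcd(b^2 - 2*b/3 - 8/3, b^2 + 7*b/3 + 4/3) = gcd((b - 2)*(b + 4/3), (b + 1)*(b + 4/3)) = b + 4/3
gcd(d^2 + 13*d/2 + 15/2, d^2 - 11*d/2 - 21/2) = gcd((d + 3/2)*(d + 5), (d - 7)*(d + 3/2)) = d + 3/2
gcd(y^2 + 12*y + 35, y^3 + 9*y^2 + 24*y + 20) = y + 5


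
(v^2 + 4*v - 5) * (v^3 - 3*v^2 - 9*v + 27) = v^5 + v^4 - 26*v^3 + 6*v^2 + 153*v - 135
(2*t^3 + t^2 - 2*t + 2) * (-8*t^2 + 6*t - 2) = -16*t^5 + 4*t^4 + 18*t^3 - 30*t^2 + 16*t - 4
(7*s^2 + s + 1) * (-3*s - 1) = -21*s^3 - 10*s^2 - 4*s - 1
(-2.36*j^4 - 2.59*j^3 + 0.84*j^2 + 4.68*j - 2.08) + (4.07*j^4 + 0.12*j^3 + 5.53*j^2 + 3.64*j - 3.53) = 1.71*j^4 - 2.47*j^3 + 6.37*j^2 + 8.32*j - 5.61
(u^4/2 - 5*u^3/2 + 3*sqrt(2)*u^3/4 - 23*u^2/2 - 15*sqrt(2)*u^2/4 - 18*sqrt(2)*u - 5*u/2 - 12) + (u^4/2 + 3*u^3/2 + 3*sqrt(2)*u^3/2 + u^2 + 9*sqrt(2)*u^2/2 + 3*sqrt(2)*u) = u^4 - u^3 + 9*sqrt(2)*u^3/4 - 21*u^2/2 + 3*sqrt(2)*u^2/4 - 15*sqrt(2)*u - 5*u/2 - 12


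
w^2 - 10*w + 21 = (w - 7)*(w - 3)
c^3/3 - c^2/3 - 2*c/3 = c*(c/3 + 1/3)*(c - 2)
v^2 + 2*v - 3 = (v - 1)*(v + 3)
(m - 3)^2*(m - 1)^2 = m^4 - 8*m^3 + 22*m^2 - 24*m + 9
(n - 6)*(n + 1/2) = n^2 - 11*n/2 - 3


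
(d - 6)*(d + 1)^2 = d^3 - 4*d^2 - 11*d - 6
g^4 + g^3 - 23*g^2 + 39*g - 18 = (g - 3)*(g - 1)^2*(g + 6)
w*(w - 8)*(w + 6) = w^3 - 2*w^2 - 48*w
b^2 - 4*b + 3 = (b - 3)*(b - 1)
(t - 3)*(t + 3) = t^2 - 9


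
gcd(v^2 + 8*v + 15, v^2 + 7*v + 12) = v + 3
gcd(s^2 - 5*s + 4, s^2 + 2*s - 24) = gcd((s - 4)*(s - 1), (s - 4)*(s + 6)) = s - 4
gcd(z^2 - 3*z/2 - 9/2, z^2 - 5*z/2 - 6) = z + 3/2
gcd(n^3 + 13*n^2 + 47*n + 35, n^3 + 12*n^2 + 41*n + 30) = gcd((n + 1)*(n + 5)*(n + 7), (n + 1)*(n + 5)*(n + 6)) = n^2 + 6*n + 5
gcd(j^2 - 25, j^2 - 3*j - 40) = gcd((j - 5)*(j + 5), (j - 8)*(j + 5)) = j + 5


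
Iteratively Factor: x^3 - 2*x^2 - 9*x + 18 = (x + 3)*(x^2 - 5*x + 6) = (x - 3)*(x + 3)*(x - 2)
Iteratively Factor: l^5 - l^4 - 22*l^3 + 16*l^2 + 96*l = (l + 4)*(l^4 - 5*l^3 - 2*l^2 + 24*l) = (l + 2)*(l + 4)*(l^3 - 7*l^2 + 12*l) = (l - 3)*(l + 2)*(l + 4)*(l^2 - 4*l) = (l - 4)*(l - 3)*(l + 2)*(l + 4)*(l)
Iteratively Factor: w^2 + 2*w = (w)*(w + 2)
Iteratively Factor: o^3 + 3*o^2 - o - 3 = (o + 1)*(o^2 + 2*o - 3) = (o - 1)*(o + 1)*(o + 3)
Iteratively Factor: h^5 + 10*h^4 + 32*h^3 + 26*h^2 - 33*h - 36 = (h + 3)*(h^4 + 7*h^3 + 11*h^2 - 7*h - 12) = (h + 1)*(h + 3)*(h^3 + 6*h^2 + 5*h - 12) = (h + 1)*(h + 3)*(h + 4)*(h^2 + 2*h - 3) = (h + 1)*(h + 3)^2*(h + 4)*(h - 1)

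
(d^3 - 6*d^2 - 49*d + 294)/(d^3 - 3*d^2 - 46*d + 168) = (d - 7)/(d - 4)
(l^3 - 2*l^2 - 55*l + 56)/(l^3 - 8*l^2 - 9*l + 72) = (l^2 + 6*l - 7)/(l^2 - 9)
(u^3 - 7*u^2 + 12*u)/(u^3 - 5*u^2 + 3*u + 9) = u*(u - 4)/(u^2 - 2*u - 3)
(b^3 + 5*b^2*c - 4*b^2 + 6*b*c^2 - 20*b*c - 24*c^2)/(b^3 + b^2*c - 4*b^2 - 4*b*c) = (b^2 + 5*b*c + 6*c^2)/(b*(b + c))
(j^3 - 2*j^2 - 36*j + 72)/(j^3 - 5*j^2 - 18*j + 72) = (j^2 + 4*j - 12)/(j^2 + j - 12)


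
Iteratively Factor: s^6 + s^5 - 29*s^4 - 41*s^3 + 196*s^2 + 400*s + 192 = (s + 3)*(s^5 - 2*s^4 - 23*s^3 + 28*s^2 + 112*s + 64) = (s - 4)*(s + 3)*(s^4 + 2*s^3 - 15*s^2 - 32*s - 16) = (s - 4)*(s + 3)*(s + 4)*(s^3 - 2*s^2 - 7*s - 4) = (s - 4)*(s + 1)*(s + 3)*(s + 4)*(s^2 - 3*s - 4) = (s - 4)^2*(s + 1)*(s + 3)*(s + 4)*(s + 1)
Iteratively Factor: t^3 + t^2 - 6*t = (t)*(t^2 + t - 6) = t*(t - 2)*(t + 3)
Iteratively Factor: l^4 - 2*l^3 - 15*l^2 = (l)*(l^3 - 2*l^2 - 15*l) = l*(l - 5)*(l^2 + 3*l) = l*(l - 5)*(l + 3)*(l)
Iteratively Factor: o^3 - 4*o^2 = (o - 4)*(o^2) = o*(o - 4)*(o)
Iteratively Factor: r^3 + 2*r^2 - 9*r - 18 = (r + 3)*(r^2 - r - 6) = (r + 2)*(r + 3)*(r - 3)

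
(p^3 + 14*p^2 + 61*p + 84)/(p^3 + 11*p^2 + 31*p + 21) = (p + 4)/(p + 1)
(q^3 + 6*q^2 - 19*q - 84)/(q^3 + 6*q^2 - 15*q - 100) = (q^2 + 10*q + 21)/(q^2 + 10*q + 25)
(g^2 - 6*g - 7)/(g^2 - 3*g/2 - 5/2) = 2*(g - 7)/(2*g - 5)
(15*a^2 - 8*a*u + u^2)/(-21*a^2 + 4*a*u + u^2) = (-5*a + u)/(7*a + u)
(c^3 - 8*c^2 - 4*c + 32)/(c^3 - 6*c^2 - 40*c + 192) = (c^2 - 4)/(c^2 + 2*c - 24)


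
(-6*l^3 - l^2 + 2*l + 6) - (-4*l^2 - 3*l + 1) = -6*l^3 + 3*l^2 + 5*l + 5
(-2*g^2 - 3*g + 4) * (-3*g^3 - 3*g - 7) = 6*g^5 + 9*g^4 - 6*g^3 + 23*g^2 + 9*g - 28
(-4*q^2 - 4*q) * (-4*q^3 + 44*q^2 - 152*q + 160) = 16*q^5 - 160*q^4 + 432*q^3 - 32*q^2 - 640*q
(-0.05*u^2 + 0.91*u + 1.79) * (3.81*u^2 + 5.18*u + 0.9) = -0.1905*u^4 + 3.2081*u^3 + 11.4887*u^2 + 10.0912*u + 1.611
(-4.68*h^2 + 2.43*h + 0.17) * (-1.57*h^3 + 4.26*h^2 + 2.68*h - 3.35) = 7.3476*h^5 - 23.7519*h^4 - 2.4575*h^3 + 22.9146*h^2 - 7.6849*h - 0.5695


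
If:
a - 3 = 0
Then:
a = 3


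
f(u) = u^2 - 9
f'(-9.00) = -18.00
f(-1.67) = -6.21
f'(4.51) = 9.02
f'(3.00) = 6.00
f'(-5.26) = -10.52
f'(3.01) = 6.02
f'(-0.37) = -0.74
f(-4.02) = 7.16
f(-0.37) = -8.86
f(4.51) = 11.34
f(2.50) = -2.75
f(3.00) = 0.00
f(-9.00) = 72.00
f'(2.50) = 5.00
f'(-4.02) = -8.04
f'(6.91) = 13.82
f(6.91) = 38.75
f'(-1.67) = -3.34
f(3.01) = 0.06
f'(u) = 2*u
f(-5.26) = 18.67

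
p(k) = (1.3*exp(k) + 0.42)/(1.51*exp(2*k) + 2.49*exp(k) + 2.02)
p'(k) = (1.3*exp(k) + 0.42)*(-3.02*exp(2*k) - 2.49*exp(k))/(1.51*exp(2*k) + 2.49*exp(k) + 2.02)^2 + 1.3*exp(k)/(1.51*exp(2*k) + 2.49*exp(k) + 2.02)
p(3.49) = 0.03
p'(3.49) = -0.02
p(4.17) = 0.01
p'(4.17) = -0.01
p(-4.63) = 0.21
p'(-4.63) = 0.00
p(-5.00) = 0.21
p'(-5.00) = 0.00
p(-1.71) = 0.26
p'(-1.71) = 0.04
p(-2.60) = 0.23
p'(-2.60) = 0.02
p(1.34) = 0.16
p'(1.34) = -0.11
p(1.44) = 0.15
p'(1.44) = -0.11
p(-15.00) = 0.21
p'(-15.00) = 0.00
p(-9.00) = 0.21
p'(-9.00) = 0.00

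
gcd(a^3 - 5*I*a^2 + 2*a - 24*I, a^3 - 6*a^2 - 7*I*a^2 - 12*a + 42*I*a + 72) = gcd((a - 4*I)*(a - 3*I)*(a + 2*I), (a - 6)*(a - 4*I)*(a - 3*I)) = a^2 - 7*I*a - 12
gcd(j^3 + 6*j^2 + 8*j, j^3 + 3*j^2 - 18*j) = j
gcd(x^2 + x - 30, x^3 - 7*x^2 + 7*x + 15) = x - 5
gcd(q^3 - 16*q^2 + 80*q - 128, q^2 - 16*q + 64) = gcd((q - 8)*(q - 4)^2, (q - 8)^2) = q - 8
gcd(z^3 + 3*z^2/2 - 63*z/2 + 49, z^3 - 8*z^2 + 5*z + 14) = z - 2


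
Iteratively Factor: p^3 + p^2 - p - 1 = (p - 1)*(p^2 + 2*p + 1) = (p - 1)*(p + 1)*(p + 1)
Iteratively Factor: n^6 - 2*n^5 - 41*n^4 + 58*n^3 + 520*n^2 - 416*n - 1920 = (n - 3)*(n^5 + n^4 - 38*n^3 - 56*n^2 + 352*n + 640) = (n - 4)*(n - 3)*(n^4 + 5*n^3 - 18*n^2 - 128*n - 160) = (n - 4)*(n - 3)*(n + 4)*(n^3 + n^2 - 22*n - 40) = (n - 4)*(n - 3)*(n + 4)^2*(n^2 - 3*n - 10) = (n - 4)*(n - 3)*(n + 2)*(n + 4)^2*(n - 5)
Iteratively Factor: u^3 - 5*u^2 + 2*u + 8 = (u - 2)*(u^2 - 3*u - 4) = (u - 2)*(u + 1)*(u - 4)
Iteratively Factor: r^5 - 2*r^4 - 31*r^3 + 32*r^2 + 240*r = (r - 5)*(r^4 + 3*r^3 - 16*r^2 - 48*r) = (r - 5)*(r + 3)*(r^3 - 16*r) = (r - 5)*(r - 4)*(r + 3)*(r^2 + 4*r) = r*(r - 5)*(r - 4)*(r + 3)*(r + 4)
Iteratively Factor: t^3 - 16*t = (t - 4)*(t^2 + 4*t) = t*(t - 4)*(t + 4)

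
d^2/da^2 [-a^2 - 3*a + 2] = -2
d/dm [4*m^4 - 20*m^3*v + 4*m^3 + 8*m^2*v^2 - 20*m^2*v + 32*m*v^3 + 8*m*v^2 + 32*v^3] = 16*m^3 - 60*m^2*v + 12*m^2 + 16*m*v^2 - 40*m*v + 32*v^3 + 8*v^2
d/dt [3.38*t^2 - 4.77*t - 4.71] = 6.76*t - 4.77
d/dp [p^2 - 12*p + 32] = 2*p - 12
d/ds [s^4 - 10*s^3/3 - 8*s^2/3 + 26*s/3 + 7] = 4*s^3 - 10*s^2 - 16*s/3 + 26/3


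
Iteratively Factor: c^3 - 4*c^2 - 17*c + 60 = (c + 4)*(c^2 - 8*c + 15) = (c - 3)*(c + 4)*(c - 5)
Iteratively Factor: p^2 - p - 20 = (p - 5)*(p + 4)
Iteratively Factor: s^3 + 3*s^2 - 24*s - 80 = (s - 5)*(s^2 + 8*s + 16) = (s - 5)*(s + 4)*(s + 4)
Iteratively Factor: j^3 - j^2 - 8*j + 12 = (j - 2)*(j^2 + j - 6) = (j - 2)^2*(j + 3)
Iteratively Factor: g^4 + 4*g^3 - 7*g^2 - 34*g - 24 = (g + 2)*(g^3 + 2*g^2 - 11*g - 12) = (g - 3)*(g + 2)*(g^2 + 5*g + 4) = (g - 3)*(g + 1)*(g + 2)*(g + 4)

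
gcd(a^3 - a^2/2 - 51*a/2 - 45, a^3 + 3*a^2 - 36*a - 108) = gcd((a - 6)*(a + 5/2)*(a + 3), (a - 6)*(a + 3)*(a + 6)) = a^2 - 3*a - 18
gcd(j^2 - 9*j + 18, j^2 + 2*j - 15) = j - 3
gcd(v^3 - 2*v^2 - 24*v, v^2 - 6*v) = v^2 - 6*v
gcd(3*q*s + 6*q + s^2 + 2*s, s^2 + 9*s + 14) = s + 2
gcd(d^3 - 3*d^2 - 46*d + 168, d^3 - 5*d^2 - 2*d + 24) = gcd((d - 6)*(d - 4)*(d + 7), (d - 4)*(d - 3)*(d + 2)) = d - 4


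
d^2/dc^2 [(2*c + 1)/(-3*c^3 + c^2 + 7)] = 2*(c^2*(2*c + 1)*(9*c - 2)^2 + (18*c^2 - 4*c + (2*c + 1)*(9*c - 1))*(-3*c^3 + c^2 + 7))/(-3*c^3 + c^2 + 7)^3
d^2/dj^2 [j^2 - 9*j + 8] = 2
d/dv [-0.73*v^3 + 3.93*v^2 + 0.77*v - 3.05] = -2.19*v^2 + 7.86*v + 0.77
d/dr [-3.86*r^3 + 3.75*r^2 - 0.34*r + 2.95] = -11.58*r^2 + 7.5*r - 0.34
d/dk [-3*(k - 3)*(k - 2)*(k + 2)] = -9*k^2 + 18*k + 12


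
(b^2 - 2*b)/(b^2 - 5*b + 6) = b/(b - 3)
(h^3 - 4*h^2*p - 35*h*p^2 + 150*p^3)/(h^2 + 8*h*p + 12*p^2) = (h^2 - 10*h*p + 25*p^2)/(h + 2*p)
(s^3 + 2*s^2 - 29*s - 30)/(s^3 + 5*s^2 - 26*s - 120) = (s + 1)/(s + 4)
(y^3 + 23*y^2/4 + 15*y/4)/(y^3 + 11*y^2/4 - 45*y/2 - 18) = y*(y + 5)/(y^2 + 2*y - 24)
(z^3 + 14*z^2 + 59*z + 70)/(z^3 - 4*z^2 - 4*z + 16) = (z^2 + 12*z + 35)/(z^2 - 6*z + 8)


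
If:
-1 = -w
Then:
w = 1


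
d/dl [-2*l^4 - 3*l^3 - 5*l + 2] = -8*l^3 - 9*l^2 - 5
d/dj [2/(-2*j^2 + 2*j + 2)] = (2*j - 1)/(-j^2 + j + 1)^2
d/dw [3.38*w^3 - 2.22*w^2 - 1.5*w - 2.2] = 10.14*w^2 - 4.44*w - 1.5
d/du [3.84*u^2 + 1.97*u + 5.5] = 7.68*u + 1.97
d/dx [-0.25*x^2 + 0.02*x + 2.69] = 0.02 - 0.5*x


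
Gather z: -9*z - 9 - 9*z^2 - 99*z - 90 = -9*z^2 - 108*z - 99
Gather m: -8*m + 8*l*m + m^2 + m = m^2 + m*(8*l - 7)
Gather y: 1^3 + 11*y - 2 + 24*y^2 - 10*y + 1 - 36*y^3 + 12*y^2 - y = -36*y^3 + 36*y^2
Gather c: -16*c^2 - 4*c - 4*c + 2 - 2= -16*c^2 - 8*c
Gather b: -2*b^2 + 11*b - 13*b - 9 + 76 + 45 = -2*b^2 - 2*b + 112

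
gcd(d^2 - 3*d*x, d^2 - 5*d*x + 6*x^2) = -d + 3*x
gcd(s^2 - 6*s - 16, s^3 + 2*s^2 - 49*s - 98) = s + 2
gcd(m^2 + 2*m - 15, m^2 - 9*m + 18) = m - 3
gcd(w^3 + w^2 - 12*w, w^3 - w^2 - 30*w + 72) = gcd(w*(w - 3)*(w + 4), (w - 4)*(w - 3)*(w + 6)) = w - 3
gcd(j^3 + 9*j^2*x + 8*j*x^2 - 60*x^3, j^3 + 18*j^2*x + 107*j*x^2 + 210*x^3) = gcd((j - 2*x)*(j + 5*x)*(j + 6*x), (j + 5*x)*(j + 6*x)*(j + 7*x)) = j^2 + 11*j*x + 30*x^2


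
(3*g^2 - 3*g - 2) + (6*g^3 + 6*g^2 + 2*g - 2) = 6*g^3 + 9*g^2 - g - 4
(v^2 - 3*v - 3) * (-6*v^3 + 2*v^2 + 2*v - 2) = -6*v^5 + 20*v^4 + 14*v^3 - 14*v^2 + 6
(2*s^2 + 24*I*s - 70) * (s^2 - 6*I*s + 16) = 2*s^4 + 12*I*s^3 + 106*s^2 + 804*I*s - 1120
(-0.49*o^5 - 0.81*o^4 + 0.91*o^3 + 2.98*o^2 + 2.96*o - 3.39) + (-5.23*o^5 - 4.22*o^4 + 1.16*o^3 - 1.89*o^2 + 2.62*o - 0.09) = -5.72*o^5 - 5.03*o^4 + 2.07*o^3 + 1.09*o^2 + 5.58*o - 3.48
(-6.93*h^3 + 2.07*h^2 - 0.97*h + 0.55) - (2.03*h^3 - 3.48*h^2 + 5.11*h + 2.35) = -8.96*h^3 + 5.55*h^2 - 6.08*h - 1.8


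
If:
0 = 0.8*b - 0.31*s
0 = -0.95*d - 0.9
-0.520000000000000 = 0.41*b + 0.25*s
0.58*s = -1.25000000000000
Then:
No Solution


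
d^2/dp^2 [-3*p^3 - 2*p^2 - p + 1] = -18*p - 4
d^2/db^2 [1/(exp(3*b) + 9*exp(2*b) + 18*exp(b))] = 9*(-(exp(2*b) + 4*exp(b) + 2)*(exp(2*b) + 9*exp(b) + 18) + 2*(exp(2*b) + 6*exp(b) + 6)^2)*exp(-b)/(exp(2*b) + 9*exp(b) + 18)^3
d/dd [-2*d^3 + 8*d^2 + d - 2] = -6*d^2 + 16*d + 1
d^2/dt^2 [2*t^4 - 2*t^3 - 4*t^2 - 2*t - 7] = 24*t^2 - 12*t - 8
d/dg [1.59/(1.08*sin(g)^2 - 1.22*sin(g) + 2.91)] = (1.9398 - 3.4344*sin(g))*cos(g)/(1.08*sin(g)^2 - 1.22*sin(g) + 2.91)^2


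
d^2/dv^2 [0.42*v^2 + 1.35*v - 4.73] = 0.840000000000000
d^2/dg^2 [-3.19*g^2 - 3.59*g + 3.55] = -6.38000000000000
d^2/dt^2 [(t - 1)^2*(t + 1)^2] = 12*t^2 - 4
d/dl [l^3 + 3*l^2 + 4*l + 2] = 3*l^2 + 6*l + 4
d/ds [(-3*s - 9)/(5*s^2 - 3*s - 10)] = 3*(5*s^2 + 30*s + 1)/(25*s^4 - 30*s^3 - 91*s^2 + 60*s + 100)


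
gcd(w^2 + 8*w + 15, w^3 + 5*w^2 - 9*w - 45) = w^2 + 8*w + 15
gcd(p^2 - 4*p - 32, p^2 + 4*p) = p + 4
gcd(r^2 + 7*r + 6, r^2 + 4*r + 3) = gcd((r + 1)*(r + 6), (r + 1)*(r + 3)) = r + 1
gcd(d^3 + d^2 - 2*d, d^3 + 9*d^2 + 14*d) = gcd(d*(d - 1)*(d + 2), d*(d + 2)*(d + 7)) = d^2 + 2*d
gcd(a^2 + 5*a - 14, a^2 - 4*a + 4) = a - 2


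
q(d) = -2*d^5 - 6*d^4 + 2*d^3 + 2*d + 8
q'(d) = -10*d^4 - 24*d^3 + 6*d^2 + 2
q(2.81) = -666.49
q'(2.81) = -1106.62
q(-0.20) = 7.58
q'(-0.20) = 2.42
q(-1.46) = -15.14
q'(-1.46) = 44.04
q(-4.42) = 910.40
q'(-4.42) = -1625.07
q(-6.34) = 10278.42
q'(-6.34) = -9797.53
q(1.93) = -110.57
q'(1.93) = -286.94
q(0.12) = 8.24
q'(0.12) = 2.04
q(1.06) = 2.25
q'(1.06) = -32.47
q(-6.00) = 7340.00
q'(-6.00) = -7558.00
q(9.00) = -155980.00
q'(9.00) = -82618.00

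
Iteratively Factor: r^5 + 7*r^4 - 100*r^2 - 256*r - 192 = (r + 2)*(r^4 + 5*r^3 - 10*r^2 - 80*r - 96) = (r - 4)*(r + 2)*(r^3 + 9*r^2 + 26*r + 24) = (r - 4)*(r + 2)*(r + 3)*(r^2 + 6*r + 8) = (r - 4)*(r + 2)*(r + 3)*(r + 4)*(r + 2)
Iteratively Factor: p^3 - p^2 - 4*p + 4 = (p - 2)*(p^2 + p - 2) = (p - 2)*(p - 1)*(p + 2)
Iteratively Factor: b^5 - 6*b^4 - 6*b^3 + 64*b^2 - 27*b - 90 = (b - 5)*(b^4 - b^3 - 11*b^2 + 9*b + 18) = (b - 5)*(b + 3)*(b^3 - 4*b^2 + b + 6) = (b - 5)*(b - 2)*(b + 3)*(b^2 - 2*b - 3) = (b - 5)*(b - 3)*(b - 2)*(b + 3)*(b + 1)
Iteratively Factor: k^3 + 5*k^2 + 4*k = (k + 1)*(k^2 + 4*k) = (k + 1)*(k + 4)*(k)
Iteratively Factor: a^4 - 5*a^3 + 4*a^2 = (a - 1)*(a^3 - 4*a^2) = (a - 4)*(a - 1)*(a^2) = a*(a - 4)*(a - 1)*(a)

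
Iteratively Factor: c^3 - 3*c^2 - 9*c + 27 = (c + 3)*(c^2 - 6*c + 9) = (c - 3)*(c + 3)*(c - 3)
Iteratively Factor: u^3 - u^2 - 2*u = (u)*(u^2 - u - 2) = u*(u - 2)*(u + 1)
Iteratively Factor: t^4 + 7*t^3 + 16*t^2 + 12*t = (t + 2)*(t^3 + 5*t^2 + 6*t) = t*(t + 2)*(t^2 + 5*t + 6) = t*(t + 2)^2*(t + 3)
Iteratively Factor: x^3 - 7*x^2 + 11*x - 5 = (x - 1)*(x^2 - 6*x + 5) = (x - 1)^2*(x - 5)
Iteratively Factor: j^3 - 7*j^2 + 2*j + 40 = (j + 2)*(j^2 - 9*j + 20) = (j - 5)*(j + 2)*(j - 4)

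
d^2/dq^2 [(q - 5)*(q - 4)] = 2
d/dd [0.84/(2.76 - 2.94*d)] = 2.4696/(2.94*d - 2.76)^2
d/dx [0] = 0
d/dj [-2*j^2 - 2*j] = -4*j - 2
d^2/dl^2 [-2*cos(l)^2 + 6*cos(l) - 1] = -6*cos(l) + 4*cos(2*l)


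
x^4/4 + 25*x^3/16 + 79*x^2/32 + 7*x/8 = x*(x/4 + 1)*(x + 1/2)*(x + 7/4)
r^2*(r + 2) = r^3 + 2*r^2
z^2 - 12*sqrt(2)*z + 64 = (z - 8*sqrt(2))*(z - 4*sqrt(2))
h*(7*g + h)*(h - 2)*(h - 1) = 7*g*h^3 - 21*g*h^2 + 14*g*h + h^4 - 3*h^3 + 2*h^2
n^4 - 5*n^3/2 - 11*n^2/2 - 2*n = n*(n - 4)*(n + 1/2)*(n + 1)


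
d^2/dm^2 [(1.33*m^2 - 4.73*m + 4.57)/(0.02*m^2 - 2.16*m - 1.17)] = (0.111128*m^3 + 0.197699999999998*m^2 - 1.84863600000001*m + 70.406046)/(8.0e-6*m^6 - 0.002592*m^5 + 0.278532*m^4 - 9.774432*m^3 - 16.294122*m^2 - 8.870472*m - 1.601613)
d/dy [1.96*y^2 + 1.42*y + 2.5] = 3.92*y + 1.42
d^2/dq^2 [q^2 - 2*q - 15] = 2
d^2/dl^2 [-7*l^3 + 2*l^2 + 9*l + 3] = 4 - 42*l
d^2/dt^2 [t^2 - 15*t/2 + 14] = 2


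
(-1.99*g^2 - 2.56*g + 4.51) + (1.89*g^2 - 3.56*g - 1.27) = -0.1*g^2 - 6.12*g + 3.24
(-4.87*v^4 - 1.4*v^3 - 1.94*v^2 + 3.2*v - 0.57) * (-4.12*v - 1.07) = 20.0644*v^5 + 10.9789*v^4 + 9.4908*v^3 - 11.1082*v^2 - 1.0756*v + 0.6099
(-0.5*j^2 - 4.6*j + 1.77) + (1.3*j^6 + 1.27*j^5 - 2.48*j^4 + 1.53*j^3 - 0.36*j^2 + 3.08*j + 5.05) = 1.3*j^6 + 1.27*j^5 - 2.48*j^4 + 1.53*j^3 - 0.86*j^2 - 1.52*j + 6.82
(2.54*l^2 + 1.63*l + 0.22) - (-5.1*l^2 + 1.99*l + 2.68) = 7.64*l^2 - 0.36*l - 2.46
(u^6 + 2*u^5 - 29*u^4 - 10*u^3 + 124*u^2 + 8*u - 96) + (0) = u^6 + 2*u^5 - 29*u^4 - 10*u^3 + 124*u^2 + 8*u - 96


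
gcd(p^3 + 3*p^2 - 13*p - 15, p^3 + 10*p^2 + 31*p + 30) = p + 5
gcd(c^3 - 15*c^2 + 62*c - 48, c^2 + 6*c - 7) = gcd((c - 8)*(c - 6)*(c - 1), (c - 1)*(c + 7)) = c - 1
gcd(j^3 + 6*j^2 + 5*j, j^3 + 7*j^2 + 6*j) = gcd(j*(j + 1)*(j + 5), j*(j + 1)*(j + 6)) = j^2 + j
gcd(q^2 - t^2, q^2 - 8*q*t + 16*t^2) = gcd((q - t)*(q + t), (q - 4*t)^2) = 1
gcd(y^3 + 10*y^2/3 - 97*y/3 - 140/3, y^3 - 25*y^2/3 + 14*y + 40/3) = y - 5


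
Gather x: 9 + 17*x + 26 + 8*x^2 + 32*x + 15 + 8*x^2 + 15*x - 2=16*x^2 + 64*x + 48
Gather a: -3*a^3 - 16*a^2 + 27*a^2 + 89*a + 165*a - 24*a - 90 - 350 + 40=-3*a^3 + 11*a^2 + 230*a - 400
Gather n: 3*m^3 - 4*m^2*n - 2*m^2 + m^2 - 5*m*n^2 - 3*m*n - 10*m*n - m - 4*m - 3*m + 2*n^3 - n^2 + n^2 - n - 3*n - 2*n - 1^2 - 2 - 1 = 3*m^3 - m^2 - 5*m*n^2 - 8*m + 2*n^3 + n*(-4*m^2 - 13*m - 6) - 4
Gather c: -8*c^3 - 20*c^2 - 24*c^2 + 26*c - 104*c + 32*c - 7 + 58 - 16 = -8*c^3 - 44*c^2 - 46*c + 35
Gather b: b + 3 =b + 3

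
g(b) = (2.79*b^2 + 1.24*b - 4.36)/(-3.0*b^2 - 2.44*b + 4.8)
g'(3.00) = -0.04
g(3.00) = -0.83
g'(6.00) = -0.01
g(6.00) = -0.88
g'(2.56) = -0.05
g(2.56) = -0.81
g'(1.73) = -0.18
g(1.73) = -0.73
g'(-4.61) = -0.03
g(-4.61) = -1.03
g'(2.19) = -0.08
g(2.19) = -0.79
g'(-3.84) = -0.06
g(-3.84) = -1.06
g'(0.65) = -1.47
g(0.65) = -1.22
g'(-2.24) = -0.94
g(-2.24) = -1.43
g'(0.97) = -46.05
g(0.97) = 1.37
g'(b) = (5.58*b + 1.24)/(-3.0*b^2 - 2.44*b + 4.8) + (6.0*b + 2.44)*(2.79*b^2 + 1.24*b - 4.36)/(-3.0*b^2 - 2.44*b + 4.8)^2 = (-3.0876*b^2 + 0.623999999999995*b - 4.6864)/(9.0*b^4 + 14.64*b^3 - 22.8464*b^2 - 23.424*b + 23.04)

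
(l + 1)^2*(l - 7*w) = l^3 - 7*l^2*w + 2*l^2 - 14*l*w + l - 7*w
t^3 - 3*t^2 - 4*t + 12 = (t - 3)*(t - 2)*(t + 2)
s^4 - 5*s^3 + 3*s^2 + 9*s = s*(s - 3)^2*(s + 1)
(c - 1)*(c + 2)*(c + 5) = c^3 + 6*c^2 + 3*c - 10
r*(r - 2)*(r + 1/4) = r^3 - 7*r^2/4 - r/2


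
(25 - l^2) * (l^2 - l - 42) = -l^4 + l^3 + 67*l^2 - 25*l - 1050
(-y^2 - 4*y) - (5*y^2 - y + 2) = -6*y^2 - 3*y - 2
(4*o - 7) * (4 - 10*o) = -40*o^2 + 86*o - 28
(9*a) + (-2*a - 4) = 7*a - 4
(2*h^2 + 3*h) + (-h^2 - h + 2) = h^2 + 2*h + 2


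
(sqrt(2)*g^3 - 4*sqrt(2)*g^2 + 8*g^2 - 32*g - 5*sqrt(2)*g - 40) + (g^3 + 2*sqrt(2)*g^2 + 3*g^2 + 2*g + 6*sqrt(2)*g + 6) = g^3 + sqrt(2)*g^3 - 2*sqrt(2)*g^2 + 11*g^2 - 30*g + sqrt(2)*g - 34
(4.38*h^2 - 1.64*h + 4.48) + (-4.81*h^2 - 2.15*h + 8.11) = -0.43*h^2 - 3.79*h + 12.59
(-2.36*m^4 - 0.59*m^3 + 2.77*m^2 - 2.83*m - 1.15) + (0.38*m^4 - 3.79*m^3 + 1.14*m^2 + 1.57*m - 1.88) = -1.98*m^4 - 4.38*m^3 + 3.91*m^2 - 1.26*m - 3.03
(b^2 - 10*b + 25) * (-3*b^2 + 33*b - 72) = -3*b^4 + 63*b^3 - 477*b^2 + 1545*b - 1800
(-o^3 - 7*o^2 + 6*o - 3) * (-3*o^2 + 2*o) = 3*o^5 + 19*o^4 - 32*o^3 + 21*o^2 - 6*o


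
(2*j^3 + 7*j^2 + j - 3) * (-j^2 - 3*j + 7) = -2*j^5 - 13*j^4 - 8*j^3 + 49*j^2 + 16*j - 21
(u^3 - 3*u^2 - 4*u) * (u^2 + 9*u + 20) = u^5 + 6*u^4 - 11*u^3 - 96*u^2 - 80*u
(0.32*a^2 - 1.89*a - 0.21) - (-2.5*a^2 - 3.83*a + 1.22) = 2.82*a^2 + 1.94*a - 1.43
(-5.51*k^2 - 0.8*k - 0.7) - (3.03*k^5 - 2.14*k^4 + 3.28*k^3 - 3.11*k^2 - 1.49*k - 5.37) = -3.03*k^5 + 2.14*k^4 - 3.28*k^3 - 2.4*k^2 + 0.69*k + 4.67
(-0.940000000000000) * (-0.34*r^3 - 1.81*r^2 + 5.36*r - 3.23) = 0.3196*r^3 + 1.7014*r^2 - 5.0384*r + 3.0362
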